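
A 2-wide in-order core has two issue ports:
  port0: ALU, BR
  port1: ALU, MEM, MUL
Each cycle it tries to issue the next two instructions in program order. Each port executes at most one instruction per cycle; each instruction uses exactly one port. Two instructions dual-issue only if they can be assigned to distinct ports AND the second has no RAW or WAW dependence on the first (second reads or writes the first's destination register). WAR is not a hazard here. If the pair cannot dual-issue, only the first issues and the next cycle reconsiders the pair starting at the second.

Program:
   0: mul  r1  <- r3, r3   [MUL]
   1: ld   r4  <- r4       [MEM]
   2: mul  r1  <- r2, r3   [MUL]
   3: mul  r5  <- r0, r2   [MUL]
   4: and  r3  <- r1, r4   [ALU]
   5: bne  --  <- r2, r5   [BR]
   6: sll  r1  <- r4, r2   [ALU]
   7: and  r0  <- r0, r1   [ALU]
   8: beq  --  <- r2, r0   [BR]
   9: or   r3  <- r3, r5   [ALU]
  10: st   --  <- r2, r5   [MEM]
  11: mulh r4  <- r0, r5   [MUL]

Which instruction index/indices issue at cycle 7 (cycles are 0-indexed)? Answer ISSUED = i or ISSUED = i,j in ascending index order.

#0 head=0: mul i0 no-port MUL/MEM
#1 head=1: ld i1 no-port MEM/MUL
#2 head=2: mul i2 no-port MUL/MUL
#3 head=3: mul+and i3,i4 dual
#4 head=5: bne+sll i5,i6 dual
#5 head=7: and i7 RAW r0
#6 head=8: beq+or i8,i9 dual
#7 head=10: st i10 no-port MEM/MUL
#8 head=11: mulh i11 tail

ISSUED = 10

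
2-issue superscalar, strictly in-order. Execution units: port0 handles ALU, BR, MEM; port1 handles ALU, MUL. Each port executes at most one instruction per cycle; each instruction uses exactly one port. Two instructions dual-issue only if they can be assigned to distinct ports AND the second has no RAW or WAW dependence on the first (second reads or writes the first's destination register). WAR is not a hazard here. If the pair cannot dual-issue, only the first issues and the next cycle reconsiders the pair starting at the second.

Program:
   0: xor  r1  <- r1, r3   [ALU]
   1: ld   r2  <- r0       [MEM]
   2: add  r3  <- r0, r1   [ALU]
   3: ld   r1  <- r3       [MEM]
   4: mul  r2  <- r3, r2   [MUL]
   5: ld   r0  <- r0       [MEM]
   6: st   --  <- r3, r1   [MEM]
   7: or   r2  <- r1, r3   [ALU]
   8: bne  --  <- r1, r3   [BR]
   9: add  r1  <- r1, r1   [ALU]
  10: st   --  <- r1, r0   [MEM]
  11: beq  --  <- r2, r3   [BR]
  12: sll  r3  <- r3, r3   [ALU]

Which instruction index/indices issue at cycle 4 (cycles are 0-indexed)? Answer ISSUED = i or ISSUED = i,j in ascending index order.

#0 head=0: xor.ALU ld.MEM i0,i1 pair
#1 head=2: add.ALU i2 RAW r3
#2 head=3: ld.MEM mul.MUL i3,i4 pair
#3 head=5: ld.MEM i5 no-port MEM/MEM
#4 head=6: st.MEM or.ALU i6,i7 pair
#5 head=8: bne.BR add.ALU i8,i9 pair
#6 head=10: st.MEM i10 no-port MEM/BR
#7 head=11: beq.BR sll.ALU i11,i12 pair

ISSUED = 6,7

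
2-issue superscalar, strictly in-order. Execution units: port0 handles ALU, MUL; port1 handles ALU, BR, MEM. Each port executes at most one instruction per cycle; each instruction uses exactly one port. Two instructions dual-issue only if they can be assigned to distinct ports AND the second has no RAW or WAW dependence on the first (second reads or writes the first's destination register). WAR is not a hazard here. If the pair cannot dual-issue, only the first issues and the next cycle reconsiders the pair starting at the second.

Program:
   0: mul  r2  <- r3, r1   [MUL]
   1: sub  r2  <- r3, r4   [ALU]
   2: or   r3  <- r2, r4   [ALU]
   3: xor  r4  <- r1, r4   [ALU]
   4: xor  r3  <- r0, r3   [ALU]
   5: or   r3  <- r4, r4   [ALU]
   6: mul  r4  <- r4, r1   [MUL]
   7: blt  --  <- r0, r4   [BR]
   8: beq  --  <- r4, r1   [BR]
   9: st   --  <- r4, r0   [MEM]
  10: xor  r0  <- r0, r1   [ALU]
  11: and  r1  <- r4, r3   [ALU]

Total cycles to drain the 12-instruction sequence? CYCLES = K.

c0: i0 mul.MUL  WAW r2
c1: i1 sub.ALU  RAW r2
c2: i2+i3 or.ALU;xor.ALU  2-wide
c3: i4 xor.ALU  WAW r3
c4: i5+i6 or.ALU;mul.MUL  2-wide
c5: i7 blt.BR  no-port BR/BR
c6: i8 beq.BR  no-port BR/MEM
c7: i9+i10 st.MEM;xor.ALU  2-wide
c8: i11 and.ALU  tail

CYCLES = 9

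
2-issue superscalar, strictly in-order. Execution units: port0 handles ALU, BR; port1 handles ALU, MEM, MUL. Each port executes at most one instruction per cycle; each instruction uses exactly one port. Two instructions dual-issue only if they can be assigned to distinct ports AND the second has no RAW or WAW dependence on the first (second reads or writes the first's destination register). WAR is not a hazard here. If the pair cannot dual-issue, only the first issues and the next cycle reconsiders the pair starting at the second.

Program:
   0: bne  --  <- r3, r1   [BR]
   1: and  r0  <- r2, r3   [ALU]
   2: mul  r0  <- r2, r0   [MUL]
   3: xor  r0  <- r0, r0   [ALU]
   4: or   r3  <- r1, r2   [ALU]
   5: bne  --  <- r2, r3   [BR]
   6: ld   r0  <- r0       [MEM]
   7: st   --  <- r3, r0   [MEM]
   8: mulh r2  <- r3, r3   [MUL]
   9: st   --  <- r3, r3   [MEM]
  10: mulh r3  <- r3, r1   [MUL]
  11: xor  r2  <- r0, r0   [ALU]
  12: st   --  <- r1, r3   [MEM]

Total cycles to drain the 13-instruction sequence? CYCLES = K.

CYCLES = 9

  cy0 -> i0/i1 (bne/and) dual
  cy1 -> i2 (mul) RAW+WAW r0
  cy2 -> i3/i4 (xor/or) dual
  cy3 -> i5/i6 (bne/ld) dual
  cy4 -> i7 (st) no-port MEM/MUL
  cy5 -> i8 (mulh) no-port MUL/MEM
  cy6 -> i9 (st) no-port MEM/MUL
  cy7 -> i10/i11 (mulh/xor) dual
  cy8 -> i12 (st) tail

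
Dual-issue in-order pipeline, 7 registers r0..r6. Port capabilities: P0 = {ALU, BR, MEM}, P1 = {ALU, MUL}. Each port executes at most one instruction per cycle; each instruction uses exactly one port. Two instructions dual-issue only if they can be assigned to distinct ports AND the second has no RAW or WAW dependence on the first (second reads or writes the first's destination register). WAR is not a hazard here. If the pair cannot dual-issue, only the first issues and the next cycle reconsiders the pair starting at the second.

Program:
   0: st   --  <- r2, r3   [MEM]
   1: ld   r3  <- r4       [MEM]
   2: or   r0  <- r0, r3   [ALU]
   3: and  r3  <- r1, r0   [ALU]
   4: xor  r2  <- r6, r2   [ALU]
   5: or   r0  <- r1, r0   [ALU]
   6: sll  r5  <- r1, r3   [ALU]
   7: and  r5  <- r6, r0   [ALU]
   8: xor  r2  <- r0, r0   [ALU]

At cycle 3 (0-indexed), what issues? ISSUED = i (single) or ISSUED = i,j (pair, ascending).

  cy0 -> i0 (st.MEM) no-port MEM/MEM
  cy1 -> i1 (ld.MEM) RAW r3
  cy2 -> i2 (or.ALU) RAW r0
  cy3 -> i3&i4 (and.ALU/xor.ALU) pair
  cy4 -> i5&i6 (or.ALU/sll.ALU) pair
  cy5 -> i7&i8 (and.ALU/xor.ALU) pair

ISSUED = 3,4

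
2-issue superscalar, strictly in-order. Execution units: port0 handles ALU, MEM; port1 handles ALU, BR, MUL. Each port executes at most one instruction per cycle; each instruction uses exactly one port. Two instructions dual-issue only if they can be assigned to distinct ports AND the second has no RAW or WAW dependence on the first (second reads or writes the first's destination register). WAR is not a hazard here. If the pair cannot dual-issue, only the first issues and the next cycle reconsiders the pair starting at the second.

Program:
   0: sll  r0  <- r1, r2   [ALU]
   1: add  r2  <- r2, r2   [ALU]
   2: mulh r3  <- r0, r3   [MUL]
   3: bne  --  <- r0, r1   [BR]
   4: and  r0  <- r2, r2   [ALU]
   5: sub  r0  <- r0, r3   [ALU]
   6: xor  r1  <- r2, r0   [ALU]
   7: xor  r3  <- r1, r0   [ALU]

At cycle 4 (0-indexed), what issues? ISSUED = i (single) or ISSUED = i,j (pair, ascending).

c0: i0&i1 sll.ALU add.ALU  2-wide
c1: i2 mulh.MUL  no-port MUL/BR
c2: i3&i4 bne.BR and.ALU  2-wide
c3: i5 sub.ALU  RAW r0
c4: i6 xor.ALU  RAW r1
c5: i7 xor.ALU  tail

ISSUED = 6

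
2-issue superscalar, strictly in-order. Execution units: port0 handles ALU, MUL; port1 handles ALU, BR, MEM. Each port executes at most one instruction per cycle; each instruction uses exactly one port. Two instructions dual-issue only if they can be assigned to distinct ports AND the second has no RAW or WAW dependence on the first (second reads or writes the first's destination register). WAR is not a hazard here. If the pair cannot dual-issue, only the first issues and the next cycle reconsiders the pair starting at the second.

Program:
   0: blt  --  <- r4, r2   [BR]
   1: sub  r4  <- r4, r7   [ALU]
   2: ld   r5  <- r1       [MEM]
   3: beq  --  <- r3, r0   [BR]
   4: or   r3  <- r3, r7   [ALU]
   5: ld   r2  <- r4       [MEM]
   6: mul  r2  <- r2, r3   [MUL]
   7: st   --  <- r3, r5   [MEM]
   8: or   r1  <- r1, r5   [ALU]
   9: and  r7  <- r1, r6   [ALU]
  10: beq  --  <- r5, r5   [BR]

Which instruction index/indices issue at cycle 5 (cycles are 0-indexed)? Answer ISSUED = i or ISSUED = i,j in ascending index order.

ISSUED = 8

t=0 i0/i1:blt sub ; pair
t=1 i2:ld ; no-port MEM/BR
t=2 i3/i4:beq or ; pair
t=3 i5:ld ; RAW+WAW r2
t=4 i6/i7:mul st ; pair
t=5 i8:or ; RAW r1
t=6 i9/i10:and beq ; pair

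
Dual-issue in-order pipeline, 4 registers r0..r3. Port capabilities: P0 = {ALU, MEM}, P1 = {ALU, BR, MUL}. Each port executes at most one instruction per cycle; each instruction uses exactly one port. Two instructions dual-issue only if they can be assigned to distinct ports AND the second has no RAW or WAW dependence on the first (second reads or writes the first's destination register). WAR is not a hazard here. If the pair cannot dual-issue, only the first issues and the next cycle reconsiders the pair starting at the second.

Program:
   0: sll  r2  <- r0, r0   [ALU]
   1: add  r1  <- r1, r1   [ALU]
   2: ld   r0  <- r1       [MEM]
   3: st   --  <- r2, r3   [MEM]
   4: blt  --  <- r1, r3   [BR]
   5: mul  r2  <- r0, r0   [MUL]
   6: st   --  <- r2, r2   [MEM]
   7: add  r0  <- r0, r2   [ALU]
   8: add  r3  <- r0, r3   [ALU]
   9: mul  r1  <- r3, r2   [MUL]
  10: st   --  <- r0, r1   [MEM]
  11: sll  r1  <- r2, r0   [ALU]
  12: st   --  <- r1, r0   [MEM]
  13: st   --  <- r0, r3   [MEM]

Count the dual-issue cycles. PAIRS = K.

#0 head=0: sll.ALU+add.ALU i0+i1 dual
#1 head=2: ld.MEM i2 no-port MEM/MEM
#2 head=3: st.MEM+blt.BR i3+i4 dual
#3 head=5: mul.MUL i5 RAW r2
#4 head=6: st.MEM+add.ALU i6+i7 dual
#5 head=8: add.ALU i8 RAW r3
#6 head=9: mul.MUL i9 RAW r1
#7 head=10: st.MEM+sll.ALU i10+i11 dual
#8 head=12: st.MEM i12 no-port MEM/MEM
#9 head=13: st.MEM i13 tail

PAIRS = 4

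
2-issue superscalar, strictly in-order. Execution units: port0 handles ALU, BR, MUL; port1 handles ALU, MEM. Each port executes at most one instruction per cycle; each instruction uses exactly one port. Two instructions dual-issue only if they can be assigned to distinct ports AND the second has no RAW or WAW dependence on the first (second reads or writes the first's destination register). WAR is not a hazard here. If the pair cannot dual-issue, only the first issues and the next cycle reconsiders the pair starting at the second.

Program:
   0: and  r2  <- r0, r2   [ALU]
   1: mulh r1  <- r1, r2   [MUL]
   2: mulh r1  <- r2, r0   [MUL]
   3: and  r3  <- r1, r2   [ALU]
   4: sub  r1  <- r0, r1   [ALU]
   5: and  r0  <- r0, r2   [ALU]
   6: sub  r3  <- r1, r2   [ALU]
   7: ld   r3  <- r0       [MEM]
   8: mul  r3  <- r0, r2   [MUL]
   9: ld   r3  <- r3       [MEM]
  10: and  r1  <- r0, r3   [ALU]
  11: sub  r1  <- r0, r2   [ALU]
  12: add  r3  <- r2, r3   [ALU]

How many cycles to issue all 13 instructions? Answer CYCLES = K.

CYCLES = 10

#0 head=0: and i0 RAW r2
#1 head=1: mulh i1 no-port MUL/MUL
#2 head=2: mulh i2 RAW r1
#3 head=3: and;sub i3+i4 pair
#4 head=5: and;sub i5+i6 pair
#5 head=7: ld i7 WAW r3
#6 head=8: mul i8 RAW+WAW r3
#7 head=9: ld i9 RAW r3
#8 head=10: and i10 WAW r1
#9 head=11: sub;add i11+i12 pair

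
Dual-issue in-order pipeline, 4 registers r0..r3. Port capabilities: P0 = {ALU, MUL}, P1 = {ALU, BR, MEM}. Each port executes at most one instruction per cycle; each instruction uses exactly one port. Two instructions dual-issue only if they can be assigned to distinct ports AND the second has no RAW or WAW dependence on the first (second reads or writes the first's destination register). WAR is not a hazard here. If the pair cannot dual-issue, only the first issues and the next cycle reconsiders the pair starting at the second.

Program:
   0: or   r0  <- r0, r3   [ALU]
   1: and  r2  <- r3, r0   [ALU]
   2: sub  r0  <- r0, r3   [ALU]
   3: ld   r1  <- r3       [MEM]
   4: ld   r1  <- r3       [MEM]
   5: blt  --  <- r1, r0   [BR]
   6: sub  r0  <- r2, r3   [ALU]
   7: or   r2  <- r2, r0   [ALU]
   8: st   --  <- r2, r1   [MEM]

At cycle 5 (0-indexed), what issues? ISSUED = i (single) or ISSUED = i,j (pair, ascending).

#0 head=0: or.ALU i0 RAW r0
#1 head=1: and.ALU/sub.ALU i1&i2 pair
#2 head=3: ld.MEM i3 no-port MEM/MEM
#3 head=4: ld.MEM i4 no-port MEM/BR
#4 head=5: blt.BR/sub.ALU i5&i6 pair
#5 head=7: or.ALU i7 RAW r2
#6 head=8: st.MEM i8 tail

ISSUED = 7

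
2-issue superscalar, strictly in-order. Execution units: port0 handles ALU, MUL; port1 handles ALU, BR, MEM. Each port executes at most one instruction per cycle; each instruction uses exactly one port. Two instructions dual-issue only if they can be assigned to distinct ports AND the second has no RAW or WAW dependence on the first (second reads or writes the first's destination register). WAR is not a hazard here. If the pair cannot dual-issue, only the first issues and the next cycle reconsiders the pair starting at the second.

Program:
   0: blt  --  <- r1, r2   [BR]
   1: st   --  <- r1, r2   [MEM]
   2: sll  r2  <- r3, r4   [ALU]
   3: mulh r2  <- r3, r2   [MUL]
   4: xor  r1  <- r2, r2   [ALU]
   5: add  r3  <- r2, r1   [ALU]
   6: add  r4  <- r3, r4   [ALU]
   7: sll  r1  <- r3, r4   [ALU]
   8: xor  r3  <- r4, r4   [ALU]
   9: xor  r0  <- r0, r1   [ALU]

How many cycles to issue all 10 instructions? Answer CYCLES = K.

CYCLES = 8

t=0 i0:blt ; no-port BR/MEM
t=1 i1+i2:st+sll ; dual
t=2 i3:mulh ; RAW r2
t=3 i4:xor ; RAW r1
t=4 i5:add ; RAW r3
t=5 i6:add ; RAW r4
t=6 i7+i8:sll+xor ; dual
t=7 i9:xor ; tail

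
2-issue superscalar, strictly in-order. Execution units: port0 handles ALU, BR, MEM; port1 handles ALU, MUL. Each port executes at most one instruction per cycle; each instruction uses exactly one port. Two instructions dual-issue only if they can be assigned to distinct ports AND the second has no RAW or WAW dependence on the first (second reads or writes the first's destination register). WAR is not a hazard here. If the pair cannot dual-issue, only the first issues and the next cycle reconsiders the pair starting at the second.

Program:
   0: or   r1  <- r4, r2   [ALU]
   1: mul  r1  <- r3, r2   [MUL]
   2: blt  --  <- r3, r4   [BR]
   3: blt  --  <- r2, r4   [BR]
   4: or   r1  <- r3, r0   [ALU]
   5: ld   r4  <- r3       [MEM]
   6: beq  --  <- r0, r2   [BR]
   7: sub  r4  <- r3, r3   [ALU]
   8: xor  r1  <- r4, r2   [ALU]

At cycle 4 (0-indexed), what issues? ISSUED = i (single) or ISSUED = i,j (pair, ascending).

c0: i0 or  WAW r1
c1: i1&i2 mul+blt  2-wide
c2: i3&i4 blt+or  2-wide
c3: i5 ld  no-port MEM/BR
c4: i6&i7 beq+sub  2-wide
c5: i8 xor  tail

ISSUED = 6,7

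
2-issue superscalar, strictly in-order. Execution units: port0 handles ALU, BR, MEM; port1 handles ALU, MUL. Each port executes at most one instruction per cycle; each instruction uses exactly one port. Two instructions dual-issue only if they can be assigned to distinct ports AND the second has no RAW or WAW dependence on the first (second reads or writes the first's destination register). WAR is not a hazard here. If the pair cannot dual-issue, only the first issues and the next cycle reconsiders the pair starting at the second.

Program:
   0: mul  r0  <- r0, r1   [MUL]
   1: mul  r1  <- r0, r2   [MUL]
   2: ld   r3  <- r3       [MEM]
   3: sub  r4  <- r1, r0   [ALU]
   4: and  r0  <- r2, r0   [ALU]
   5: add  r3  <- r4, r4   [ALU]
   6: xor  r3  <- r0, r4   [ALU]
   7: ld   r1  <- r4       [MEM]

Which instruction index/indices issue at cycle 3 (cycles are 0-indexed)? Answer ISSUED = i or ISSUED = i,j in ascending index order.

0. mul @i0  | no-port MUL/MUL
1. mul+ld @i1/i2  | dual
2. sub+and @i3/i4  | dual
3. add @i5  | WAW r3
4. xor+ld @i6/i7  | dual

ISSUED = 5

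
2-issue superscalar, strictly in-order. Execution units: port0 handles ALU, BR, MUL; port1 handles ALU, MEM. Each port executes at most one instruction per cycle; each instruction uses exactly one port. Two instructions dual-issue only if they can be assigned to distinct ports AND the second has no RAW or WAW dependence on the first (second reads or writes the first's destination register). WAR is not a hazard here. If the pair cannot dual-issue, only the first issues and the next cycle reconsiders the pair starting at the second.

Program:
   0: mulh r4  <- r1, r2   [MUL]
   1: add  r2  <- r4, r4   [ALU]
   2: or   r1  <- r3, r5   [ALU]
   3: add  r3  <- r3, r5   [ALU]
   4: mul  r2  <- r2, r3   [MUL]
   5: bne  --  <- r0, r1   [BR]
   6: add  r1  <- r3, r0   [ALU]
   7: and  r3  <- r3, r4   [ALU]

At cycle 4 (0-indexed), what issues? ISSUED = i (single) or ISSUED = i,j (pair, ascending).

ISSUED = 5,6

t=0 i0:mulh.MUL ; RAW r4
t=1 i1/i2:add.ALU/or.ALU ; pair
t=2 i3:add.ALU ; RAW r3
t=3 i4:mul.MUL ; no-port MUL/BR
t=4 i5/i6:bne.BR/add.ALU ; pair
t=5 i7:and.ALU ; tail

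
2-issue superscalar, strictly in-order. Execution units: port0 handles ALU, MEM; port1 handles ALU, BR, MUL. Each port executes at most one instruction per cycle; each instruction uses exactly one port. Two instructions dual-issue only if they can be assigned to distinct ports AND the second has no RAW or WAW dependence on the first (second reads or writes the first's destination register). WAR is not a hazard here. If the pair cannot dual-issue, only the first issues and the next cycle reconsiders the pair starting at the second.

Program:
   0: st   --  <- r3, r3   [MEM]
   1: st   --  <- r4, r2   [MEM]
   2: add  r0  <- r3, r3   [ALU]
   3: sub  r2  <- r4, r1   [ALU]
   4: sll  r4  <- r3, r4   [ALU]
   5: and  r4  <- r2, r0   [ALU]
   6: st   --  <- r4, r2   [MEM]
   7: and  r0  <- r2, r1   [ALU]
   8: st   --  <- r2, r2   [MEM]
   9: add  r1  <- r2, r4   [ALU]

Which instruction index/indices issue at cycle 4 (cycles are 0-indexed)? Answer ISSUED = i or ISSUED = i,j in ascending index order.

c0: i0 st  no-port MEM/MEM
c1: i1+i2 st+add  pair
c2: i3+i4 sub+sll  pair
c3: i5 and  RAW r4
c4: i6+i7 st+and  pair
c5: i8+i9 st+add  pair

ISSUED = 6,7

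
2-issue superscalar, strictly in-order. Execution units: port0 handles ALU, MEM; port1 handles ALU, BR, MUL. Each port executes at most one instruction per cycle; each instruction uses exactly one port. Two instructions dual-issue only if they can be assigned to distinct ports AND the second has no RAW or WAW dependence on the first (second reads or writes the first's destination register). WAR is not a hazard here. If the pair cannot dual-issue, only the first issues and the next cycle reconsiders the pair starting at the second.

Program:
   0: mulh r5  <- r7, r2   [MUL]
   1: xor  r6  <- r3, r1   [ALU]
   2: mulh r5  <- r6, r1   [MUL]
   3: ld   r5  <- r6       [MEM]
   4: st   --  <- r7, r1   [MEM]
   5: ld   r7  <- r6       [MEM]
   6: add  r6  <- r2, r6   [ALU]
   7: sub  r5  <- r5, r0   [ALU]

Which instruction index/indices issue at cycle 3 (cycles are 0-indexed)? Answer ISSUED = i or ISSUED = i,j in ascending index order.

ISSUED = 4

0. mulh;xor @i0/i1  | 2-wide
1. mulh @i2  | WAW r5
2. ld @i3  | no-port MEM/MEM
3. st @i4  | no-port MEM/MEM
4. ld;add @i5/i6  | 2-wide
5. sub @i7  | tail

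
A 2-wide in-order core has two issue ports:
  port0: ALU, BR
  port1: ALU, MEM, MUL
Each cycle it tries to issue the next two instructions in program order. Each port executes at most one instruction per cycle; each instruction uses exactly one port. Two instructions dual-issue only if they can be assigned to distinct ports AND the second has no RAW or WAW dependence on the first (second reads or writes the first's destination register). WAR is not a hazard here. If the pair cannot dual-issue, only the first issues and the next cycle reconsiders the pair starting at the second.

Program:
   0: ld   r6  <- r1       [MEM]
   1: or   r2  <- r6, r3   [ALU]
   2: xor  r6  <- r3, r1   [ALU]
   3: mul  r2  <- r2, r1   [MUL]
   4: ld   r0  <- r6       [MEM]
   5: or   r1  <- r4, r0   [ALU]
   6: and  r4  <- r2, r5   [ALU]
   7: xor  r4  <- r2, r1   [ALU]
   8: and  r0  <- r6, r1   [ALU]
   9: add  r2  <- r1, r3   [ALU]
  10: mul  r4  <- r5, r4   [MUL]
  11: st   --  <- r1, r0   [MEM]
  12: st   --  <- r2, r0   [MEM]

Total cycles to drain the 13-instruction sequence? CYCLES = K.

CYCLES = 9

[0] i0  ld.MEM  -- RAW r6
[1] i1/i2  or.ALU;xor.ALU  -- 2-wide
[2] i3  mul.MUL  -- no-port MUL/MEM
[3] i4  ld.MEM  -- RAW r0
[4] i5/i6  or.ALU;and.ALU  -- 2-wide
[5] i7/i8  xor.ALU;and.ALU  -- 2-wide
[6] i9/i10  add.ALU;mul.MUL  -- 2-wide
[7] i11  st.MEM  -- no-port MEM/MEM
[8] i12  st.MEM  -- tail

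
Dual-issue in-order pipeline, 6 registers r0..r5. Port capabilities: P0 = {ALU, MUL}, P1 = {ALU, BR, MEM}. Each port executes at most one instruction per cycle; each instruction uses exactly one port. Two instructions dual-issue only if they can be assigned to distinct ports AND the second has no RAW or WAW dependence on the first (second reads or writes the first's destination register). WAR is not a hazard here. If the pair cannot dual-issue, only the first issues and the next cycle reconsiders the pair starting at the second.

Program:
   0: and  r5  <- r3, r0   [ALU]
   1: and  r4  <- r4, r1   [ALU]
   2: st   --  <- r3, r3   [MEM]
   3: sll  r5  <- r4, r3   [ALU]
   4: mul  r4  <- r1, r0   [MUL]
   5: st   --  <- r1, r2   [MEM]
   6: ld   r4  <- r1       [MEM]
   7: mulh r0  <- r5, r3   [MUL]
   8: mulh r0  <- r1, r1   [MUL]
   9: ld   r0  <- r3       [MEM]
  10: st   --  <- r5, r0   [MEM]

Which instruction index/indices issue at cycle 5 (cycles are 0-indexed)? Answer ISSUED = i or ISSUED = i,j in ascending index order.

ISSUED = 9

#0 head=0: and.ALU+and.ALU i0/i1 pair
#1 head=2: st.MEM+sll.ALU i2/i3 pair
#2 head=4: mul.MUL+st.MEM i4/i5 pair
#3 head=6: ld.MEM+mulh.MUL i6/i7 pair
#4 head=8: mulh.MUL i8 WAW r0
#5 head=9: ld.MEM i9 no-port MEM/MEM
#6 head=10: st.MEM i10 tail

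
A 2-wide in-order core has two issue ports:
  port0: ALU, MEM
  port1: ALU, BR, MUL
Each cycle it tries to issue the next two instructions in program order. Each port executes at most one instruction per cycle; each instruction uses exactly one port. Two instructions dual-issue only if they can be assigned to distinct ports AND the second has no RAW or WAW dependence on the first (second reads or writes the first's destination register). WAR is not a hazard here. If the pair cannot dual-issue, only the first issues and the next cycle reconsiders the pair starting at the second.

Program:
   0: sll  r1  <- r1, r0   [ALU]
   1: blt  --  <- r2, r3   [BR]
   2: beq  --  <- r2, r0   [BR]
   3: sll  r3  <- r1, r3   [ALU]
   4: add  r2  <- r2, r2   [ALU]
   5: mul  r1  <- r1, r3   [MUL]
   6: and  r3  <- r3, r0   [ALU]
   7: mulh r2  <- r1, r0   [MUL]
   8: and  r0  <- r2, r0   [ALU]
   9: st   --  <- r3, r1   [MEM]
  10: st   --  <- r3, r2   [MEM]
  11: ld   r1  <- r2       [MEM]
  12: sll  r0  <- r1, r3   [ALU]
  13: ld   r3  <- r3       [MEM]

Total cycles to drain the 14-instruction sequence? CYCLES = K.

CYCLES = 8

#0 head=0: sll.ALU;blt.BR i0+i1 2-wide
#1 head=2: beq.BR;sll.ALU i2+i3 2-wide
#2 head=4: add.ALU;mul.MUL i4+i5 2-wide
#3 head=6: and.ALU;mulh.MUL i6+i7 2-wide
#4 head=8: and.ALU;st.MEM i8+i9 2-wide
#5 head=10: st.MEM i10 no-port MEM/MEM
#6 head=11: ld.MEM i11 RAW r1
#7 head=12: sll.ALU;ld.MEM i12+i13 2-wide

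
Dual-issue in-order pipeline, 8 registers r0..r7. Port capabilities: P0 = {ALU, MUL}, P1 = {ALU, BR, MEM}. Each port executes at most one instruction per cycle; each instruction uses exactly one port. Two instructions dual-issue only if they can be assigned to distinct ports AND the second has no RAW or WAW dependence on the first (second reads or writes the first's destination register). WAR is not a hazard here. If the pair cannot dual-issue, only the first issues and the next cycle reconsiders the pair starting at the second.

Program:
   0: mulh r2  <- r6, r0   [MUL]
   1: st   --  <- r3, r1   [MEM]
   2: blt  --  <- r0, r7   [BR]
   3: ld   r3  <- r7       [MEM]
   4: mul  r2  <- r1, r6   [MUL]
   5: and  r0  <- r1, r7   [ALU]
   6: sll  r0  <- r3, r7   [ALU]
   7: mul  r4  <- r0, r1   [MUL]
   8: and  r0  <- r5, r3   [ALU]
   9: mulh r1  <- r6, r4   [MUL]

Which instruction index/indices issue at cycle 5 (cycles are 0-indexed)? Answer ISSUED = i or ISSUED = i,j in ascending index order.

c0: i0,i1 mulh.MUL+st.MEM  2-wide
c1: i2 blt.BR  no-port BR/MEM
c2: i3,i4 ld.MEM+mul.MUL  2-wide
c3: i5 and.ALU  WAW r0
c4: i6 sll.ALU  RAW r0
c5: i7,i8 mul.MUL+and.ALU  2-wide
c6: i9 mulh.MUL  tail

ISSUED = 7,8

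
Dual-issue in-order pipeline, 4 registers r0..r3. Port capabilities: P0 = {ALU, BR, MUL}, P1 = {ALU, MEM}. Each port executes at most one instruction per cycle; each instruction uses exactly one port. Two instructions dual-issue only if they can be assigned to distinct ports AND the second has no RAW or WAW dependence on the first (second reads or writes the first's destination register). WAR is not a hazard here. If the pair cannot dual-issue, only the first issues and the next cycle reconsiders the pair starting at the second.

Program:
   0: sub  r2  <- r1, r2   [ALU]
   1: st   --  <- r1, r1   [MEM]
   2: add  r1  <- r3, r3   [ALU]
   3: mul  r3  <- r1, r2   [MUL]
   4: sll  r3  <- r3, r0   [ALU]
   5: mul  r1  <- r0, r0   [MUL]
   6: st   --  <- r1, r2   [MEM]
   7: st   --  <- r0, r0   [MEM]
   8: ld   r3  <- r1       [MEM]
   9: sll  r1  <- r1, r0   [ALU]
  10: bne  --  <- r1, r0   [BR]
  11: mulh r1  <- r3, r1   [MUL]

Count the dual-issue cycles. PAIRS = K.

c0: i0,i1 sub.ALU/st.MEM  2-wide
c1: i2 add.ALU  RAW r1
c2: i3 mul.MUL  RAW+WAW r3
c3: i4,i5 sll.ALU/mul.MUL  2-wide
c4: i6 st.MEM  no-port MEM/MEM
c5: i7 st.MEM  no-port MEM/MEM
c6: i8,i9 ld.MEM/sll.ALU  2-wide
c7: i10 bne.BR  no-port BR/MUL
c8: i11 mulh.MUL  tail

PAIRS = 3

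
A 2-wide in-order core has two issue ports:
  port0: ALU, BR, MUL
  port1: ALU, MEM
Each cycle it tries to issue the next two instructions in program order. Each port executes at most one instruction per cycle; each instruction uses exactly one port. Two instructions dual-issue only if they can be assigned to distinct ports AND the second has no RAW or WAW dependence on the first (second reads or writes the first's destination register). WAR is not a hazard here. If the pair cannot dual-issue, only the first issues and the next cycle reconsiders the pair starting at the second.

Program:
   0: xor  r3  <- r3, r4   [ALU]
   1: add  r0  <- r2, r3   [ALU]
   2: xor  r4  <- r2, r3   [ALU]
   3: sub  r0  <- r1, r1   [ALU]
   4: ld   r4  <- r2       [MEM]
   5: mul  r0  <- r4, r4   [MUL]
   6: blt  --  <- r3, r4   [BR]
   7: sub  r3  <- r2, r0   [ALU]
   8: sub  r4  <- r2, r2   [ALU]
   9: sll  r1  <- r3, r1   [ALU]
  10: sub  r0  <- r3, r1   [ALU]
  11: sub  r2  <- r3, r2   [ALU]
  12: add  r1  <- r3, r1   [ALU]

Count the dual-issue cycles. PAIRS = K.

0. xor @i0  | RAW r3
1. add xor @i1/i2  | dual
2. sub ld @i3/i4  | dual
3. mul @i5  | no-port MUL/BR
4. blt sub @i6/i7  | dual
5. sub sll @i8/i9  | dual
6. sub sub @i10/i11  | dual
7. add @i12  | tail

PAIRS = 5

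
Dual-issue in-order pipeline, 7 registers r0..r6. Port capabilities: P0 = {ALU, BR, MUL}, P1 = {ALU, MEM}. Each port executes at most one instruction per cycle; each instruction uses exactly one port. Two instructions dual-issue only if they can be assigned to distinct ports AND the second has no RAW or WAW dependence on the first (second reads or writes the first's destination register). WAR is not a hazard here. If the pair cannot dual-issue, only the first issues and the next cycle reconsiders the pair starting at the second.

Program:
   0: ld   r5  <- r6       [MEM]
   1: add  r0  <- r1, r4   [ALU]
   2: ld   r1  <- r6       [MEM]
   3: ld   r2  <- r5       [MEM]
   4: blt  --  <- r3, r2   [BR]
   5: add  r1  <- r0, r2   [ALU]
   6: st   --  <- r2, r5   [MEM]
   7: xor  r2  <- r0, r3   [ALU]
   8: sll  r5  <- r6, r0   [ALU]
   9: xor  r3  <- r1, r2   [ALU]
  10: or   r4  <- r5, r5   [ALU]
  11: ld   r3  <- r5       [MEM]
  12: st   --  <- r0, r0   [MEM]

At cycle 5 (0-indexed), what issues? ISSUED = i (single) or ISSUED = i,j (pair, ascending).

ISSUED = 8,9

0. ld.MEM;add.ALU @i0,i1  | pair
1. ld.MEM @i2  | no-port MEM/MEM
2. ld.MEM @i3  | RAW r2
3. blt.BR;add.ALU @i4,i5  | pair
4. st.MEM;xor.ALU @i6,i7  | pair
5. sll.ALU;xor.ALU @i8,i9  | pair
6. or.ALU;ld.MEM @i10,i11  | pair
7. st.MEM @i12  | tail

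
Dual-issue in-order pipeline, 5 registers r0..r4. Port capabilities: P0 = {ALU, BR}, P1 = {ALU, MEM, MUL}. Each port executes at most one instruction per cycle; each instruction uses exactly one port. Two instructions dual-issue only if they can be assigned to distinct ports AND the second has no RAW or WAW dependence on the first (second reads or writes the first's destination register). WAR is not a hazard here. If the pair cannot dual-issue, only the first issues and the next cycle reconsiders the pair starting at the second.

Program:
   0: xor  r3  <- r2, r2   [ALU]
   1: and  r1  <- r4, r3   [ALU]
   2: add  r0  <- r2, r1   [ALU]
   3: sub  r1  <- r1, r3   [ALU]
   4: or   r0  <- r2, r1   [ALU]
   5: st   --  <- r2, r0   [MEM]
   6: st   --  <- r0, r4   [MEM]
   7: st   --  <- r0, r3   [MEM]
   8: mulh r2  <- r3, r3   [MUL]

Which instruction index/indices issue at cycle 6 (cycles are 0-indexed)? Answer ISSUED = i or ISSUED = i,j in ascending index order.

0. xor.ALU @i0  | RAW r3
1. and.ALU @i1  | RAW r1
2. add.ALU+sub.ALU @i2+i3  | pair
3. or.ALU @i4  | RAW r0
4. st.MEM @i5  | no-port MEM/MEM
5. st.MEM @i6  | no-port MEM/MEM
6. st.MEM @i7  | no-port MEM/MUL
7. mulh.MUL @i8  | tail

ISSUED = 7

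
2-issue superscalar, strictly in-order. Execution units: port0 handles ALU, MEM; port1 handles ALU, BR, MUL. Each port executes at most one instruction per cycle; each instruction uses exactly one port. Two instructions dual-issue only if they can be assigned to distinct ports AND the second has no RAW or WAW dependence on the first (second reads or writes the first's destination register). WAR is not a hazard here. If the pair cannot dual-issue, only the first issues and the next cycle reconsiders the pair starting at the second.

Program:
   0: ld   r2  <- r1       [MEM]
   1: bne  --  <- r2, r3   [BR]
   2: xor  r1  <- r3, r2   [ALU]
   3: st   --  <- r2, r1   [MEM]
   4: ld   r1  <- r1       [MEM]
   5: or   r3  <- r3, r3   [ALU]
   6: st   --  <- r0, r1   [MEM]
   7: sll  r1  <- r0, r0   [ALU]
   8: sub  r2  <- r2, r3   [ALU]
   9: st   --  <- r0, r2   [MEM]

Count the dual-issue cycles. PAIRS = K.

0. ld @i0  | RAW r2
1. bne xor @i1&i2  | 2-wide
2. st @i3  | no-port MEM/MEM
3. ld or @i4&i5  | 2-wide
4. st sll @i6&i7  | 2-wide
5. sub @i8  | RAW r2
6. st @i9  | tail

PAIRS = 3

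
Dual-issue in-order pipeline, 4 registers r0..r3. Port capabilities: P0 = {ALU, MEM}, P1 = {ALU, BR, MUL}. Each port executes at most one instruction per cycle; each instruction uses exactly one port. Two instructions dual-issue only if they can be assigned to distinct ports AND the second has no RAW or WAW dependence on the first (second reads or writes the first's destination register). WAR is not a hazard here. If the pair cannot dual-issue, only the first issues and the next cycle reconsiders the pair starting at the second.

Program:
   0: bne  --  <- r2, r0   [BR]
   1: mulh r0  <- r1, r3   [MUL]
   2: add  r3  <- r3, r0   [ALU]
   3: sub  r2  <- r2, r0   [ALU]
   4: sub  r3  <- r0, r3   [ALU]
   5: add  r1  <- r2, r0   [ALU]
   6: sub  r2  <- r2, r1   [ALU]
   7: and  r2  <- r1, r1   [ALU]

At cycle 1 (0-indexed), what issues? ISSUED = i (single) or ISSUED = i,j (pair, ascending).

ISSUED = 1

#0 head=0: bne.BR i0 no-port BR/MUL
#1 head=1: mulh.MUL i1 RAW r0
#2 head=2: add.ALU;sub.ALU i2,i3 dual
#3 head=4: sub.ALU;add.ALU i4,i5 dual
#4 head=6: sub.ALU i6 WAW r2
#5 head=7: and.ALU i7 tail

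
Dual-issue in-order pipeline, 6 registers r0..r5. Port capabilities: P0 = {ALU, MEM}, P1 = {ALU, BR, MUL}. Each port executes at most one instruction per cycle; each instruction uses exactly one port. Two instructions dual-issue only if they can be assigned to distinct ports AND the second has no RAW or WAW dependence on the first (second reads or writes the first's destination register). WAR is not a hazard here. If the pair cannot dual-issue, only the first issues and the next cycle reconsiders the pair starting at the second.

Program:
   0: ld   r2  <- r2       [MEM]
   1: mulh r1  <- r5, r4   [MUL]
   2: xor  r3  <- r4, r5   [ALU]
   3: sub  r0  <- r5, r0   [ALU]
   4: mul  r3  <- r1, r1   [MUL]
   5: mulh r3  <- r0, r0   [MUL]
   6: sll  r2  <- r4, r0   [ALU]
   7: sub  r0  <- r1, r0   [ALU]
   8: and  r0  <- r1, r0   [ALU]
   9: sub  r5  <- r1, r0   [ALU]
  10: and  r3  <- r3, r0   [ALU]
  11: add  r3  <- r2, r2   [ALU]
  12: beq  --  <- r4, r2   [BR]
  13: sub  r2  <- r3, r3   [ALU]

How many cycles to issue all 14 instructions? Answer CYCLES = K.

CYCLES = 9

c0: i0+i1 ld.MEM;mulh.MUL  2-wide
c1: i2+i3 xor.ALU;sub.ALU  2-wide
c2: i4 mul.MUL  no-port MUL/MUL
c3: i5+i6 mulh.MUL;sll.ALU  2-wide
c4: i7 sub.ALU  RAW+WAW r0
c5: i8 and.ALU  RAW r0
c6: i9+i10 sub.ALU;and.ALU  2-wide
c7: i11+i12 add.ALU;beq.BR  2-wide
c8: i13 sub.ALU  tail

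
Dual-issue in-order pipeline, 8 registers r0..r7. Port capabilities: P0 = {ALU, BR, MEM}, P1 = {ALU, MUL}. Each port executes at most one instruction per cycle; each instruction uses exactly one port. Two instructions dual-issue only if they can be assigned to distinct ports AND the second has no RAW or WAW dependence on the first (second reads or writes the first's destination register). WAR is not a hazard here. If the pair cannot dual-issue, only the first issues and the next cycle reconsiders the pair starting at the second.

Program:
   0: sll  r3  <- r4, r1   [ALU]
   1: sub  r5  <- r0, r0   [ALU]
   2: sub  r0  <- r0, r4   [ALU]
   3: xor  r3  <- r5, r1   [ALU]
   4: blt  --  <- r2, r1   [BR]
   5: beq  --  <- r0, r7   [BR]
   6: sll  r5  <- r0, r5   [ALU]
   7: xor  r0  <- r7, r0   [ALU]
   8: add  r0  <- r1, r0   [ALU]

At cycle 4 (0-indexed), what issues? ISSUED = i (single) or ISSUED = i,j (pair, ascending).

  cy0 -> i0&i1 (sll sub) dual
  cy1 -> i2&i3 (sub xor) dual
  cy2 -> i4 (blt) no-port BR/BR
  cy3 -> i5&i6 (beq sll) dual
  cy4 -> i7 (xor) RAW+WAW r0
  cy5 -> i8 (add) tail

ISSUED = 7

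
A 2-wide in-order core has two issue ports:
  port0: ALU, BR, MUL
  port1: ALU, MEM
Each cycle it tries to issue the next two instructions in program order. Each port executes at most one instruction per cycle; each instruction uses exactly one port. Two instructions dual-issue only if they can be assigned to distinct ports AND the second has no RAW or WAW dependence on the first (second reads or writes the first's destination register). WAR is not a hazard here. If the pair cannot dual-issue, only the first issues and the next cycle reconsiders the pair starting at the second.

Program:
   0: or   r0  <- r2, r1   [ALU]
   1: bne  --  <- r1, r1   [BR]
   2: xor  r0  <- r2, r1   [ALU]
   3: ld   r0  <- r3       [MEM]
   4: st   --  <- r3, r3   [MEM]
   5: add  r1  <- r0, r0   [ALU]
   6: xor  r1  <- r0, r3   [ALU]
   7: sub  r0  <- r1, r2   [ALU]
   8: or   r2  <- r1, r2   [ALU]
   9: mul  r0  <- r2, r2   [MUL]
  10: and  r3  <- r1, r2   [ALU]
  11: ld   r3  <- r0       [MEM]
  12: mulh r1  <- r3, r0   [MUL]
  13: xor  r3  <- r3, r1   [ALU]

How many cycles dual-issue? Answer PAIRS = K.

PAIRS = 4

0. or bne @i0&i1  | 2-wide
1. xor @i2  | WAW r0
2. ld @i3  | no-port MEM/MEM
3. st add @i4&i5  | 2-wide
4. xor @i6  | RAW r1
5. sub or @i7&i8  | 2-wide
6. mul and @i9&i10  | 2-wide
7. ld @i11  | RAW r3
8. mulh @i12  | RAW r1
9. xor @i13  | tail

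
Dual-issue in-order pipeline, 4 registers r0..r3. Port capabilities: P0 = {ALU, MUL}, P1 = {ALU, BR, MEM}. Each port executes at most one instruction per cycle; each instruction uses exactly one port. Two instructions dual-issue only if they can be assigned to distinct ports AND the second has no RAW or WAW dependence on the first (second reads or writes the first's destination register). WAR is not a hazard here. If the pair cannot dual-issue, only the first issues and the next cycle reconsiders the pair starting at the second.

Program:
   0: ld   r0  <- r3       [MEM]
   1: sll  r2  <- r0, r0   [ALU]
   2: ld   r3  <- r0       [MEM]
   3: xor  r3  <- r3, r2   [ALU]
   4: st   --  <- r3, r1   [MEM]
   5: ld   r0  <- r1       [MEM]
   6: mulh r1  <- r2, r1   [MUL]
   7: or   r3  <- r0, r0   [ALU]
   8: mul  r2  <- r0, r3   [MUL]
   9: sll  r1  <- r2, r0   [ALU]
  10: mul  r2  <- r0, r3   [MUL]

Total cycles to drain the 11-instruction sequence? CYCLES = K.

CYCLES = 8

#0 head=0: ld.MEM i0 RAW r0
#1 head=1: sll.ALU+ld.MEM i1/i2 dual
#2 head=3: xor.ALU i3 RAW r3
#3 head=4: st.MEM i4 no-port MEM/MEM
#4 head=5: ld.MEM+mulh.MUL i5/i6 dual
#5 head=7: or.ALU i7 RAW r3
#6 head=8: mul.MUL i8 RAW r2
#7 head=9: sll.ALU+mul.MUL i9/i10 dual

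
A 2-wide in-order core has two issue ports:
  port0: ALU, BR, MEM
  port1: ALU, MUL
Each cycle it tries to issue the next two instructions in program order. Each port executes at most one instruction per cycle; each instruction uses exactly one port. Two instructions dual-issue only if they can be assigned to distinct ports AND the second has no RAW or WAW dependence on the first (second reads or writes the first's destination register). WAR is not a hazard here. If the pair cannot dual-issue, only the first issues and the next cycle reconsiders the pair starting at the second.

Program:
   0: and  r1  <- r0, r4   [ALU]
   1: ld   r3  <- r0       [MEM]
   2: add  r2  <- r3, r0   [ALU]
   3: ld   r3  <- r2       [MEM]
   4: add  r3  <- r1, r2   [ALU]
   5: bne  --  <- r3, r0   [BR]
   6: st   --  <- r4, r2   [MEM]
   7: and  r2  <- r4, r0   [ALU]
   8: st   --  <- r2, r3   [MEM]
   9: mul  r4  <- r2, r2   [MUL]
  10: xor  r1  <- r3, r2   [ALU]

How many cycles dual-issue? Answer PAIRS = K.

0. and.ALU ld.MEM @i0+i1  | dual
1. add.ALU @i2  | RAW r2
2. ld.MEM @i3  | WAW r3
3. add.ALU @i4  | RAW r3
4. bne.BR @i5  | no-port BR/MEM
5. st.MEM and.ALU @i6+i7  | dual
6. st.MEM mul.MUL @i8+i9  | dual
7. xor.ALU @i10  | tail

PAIRS = 3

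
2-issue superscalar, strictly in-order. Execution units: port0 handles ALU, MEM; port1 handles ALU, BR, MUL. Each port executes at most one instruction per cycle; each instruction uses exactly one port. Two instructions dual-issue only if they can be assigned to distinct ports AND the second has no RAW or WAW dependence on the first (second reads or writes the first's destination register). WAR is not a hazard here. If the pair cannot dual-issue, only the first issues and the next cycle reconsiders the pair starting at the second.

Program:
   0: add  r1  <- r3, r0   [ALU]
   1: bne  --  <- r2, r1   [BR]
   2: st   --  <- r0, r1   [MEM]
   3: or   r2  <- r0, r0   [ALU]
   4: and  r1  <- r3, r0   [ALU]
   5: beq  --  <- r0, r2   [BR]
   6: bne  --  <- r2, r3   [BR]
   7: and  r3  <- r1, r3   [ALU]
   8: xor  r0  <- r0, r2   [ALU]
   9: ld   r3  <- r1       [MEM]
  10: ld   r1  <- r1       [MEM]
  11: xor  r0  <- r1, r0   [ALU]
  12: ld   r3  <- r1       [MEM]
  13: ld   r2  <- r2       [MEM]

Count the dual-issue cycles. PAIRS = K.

PAIRS = 5

[0] i0  add  -- RAW r1
[1] i1,i2  bne/st  -- 2-wide
[2] i3,i4  or/and  -- 2-wide
[3] i5  beq  -- no-port BR/BR
[4] i6,i7  bne/and  -- 2-wide
[5] i8,i9  xor/ld  -- 2-wide
[6] i10  ld  -- RAW r1
[7] i11,i12  xor/ld  -- 2-wide
[8] i13  ld  -- tail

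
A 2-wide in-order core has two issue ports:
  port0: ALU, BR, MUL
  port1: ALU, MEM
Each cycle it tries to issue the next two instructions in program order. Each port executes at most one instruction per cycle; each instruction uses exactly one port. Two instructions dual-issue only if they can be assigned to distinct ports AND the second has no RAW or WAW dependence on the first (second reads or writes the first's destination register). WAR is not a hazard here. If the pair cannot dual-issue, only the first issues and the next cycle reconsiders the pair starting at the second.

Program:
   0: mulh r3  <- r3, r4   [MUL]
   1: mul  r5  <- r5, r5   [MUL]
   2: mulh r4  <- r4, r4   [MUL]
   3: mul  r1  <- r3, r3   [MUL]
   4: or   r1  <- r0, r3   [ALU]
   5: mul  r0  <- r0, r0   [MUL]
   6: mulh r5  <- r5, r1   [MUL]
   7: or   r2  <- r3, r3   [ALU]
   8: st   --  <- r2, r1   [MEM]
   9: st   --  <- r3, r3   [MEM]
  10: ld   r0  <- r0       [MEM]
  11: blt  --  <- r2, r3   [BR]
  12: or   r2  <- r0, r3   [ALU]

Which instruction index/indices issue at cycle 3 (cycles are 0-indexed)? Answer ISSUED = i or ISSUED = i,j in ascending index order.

  cy0 -> i0 (mulh.MUL) no-port MUL/MUL
  cy1 -> i1 (mul.MUL) no-port MUL/MUL
  cy2 -> i2 (mulh.MUL) no-port MUL/MUL
  cy3 -> i3 (mul.MUL) WAW r1
  cy4 -> i4&i5 (or.ALU;mul.MUL) pair
  cy5 -> i6&i7 (mulh.MUL;or.ALU) pair
  cy6 -> i8 (st.MEM) no-port MEM/MEM
  cy7 -> i9 (st.MEM) no-port MEM/MEM
  cy8 -> i10&i11 (ld.MEM;blt.BR) pair
  cy9 -> i12 (or.ALU) tail

ISSUED = 3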